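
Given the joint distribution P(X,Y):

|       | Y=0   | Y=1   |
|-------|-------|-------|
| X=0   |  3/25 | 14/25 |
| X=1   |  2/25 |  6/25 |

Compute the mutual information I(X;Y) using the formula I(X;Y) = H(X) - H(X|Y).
0.0052 bits

I(X;Y) = H(X) - H(X|Y)

Marginal of X (row sums):
  P(X=0) = 3/25 + 14/25 = 17/25
  P(X=1) = 2/25 + 6/25 = 8/25
H(X) = -[(17/25)·log₂(17/25) + (8/25)·log₂(8/25)]
  = 0.37835 + 0.52603 = 0.90438 bits

Marginal of Y (column sums):
  P(Y=0) = 3/25 + 2/25 = 1/5
  P(Y=1) = 14/25 + 6/25 = 4/5
H(X|Y) = Σ_y P(y)·H(X|Y=y):
  Y=0: P(Y=0) = 1/5, P(X|Y=0) = (3/5, 2/5) → H(X|Y=0) = 0.97095
  Y=1: P(Y=1) = 4/5, P(X|Y=1) = (7/10, 3/10) → H(X|Y=1) = 0.88129
H(X|Y) = (1/5)·0.97095 + (4/5)·0.88129 = 0.89922 bits

I(X;Y) = H(X) - H(X|Y) = 0.90438 - 0.89922 = 0.0052 bits

Cross-check via I(X;Y) = H(X) + H(Y) - H(X,Y): computing H(Y) from the column sums and H(X,Y) from the 4 cells in the same way gives H(Y) = 0.72193 bits and H(X,Y) = 1.62115 bits, so
I(X;Y) = 0.90438 + 0.72193 - 1.62115 = 0.0052 bits ✓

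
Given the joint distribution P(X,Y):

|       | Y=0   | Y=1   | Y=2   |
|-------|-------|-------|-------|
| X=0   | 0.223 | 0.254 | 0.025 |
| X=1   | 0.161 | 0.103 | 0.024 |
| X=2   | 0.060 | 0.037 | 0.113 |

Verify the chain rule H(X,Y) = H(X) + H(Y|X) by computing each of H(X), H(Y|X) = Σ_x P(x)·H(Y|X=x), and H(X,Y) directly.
H(X) = 1.4891 bits, H(Y|X) = 1.2950 bits, H(X,Y) = 2.7841 bits

Marginal of X (row sums):
  P(X=0) = 0.223 + 0.254 + 0.025 = 0.502
  P(X=1) = 0.161 + 0.103 + 0.024 = 0.288
  P(X=2) = 0.060 + 0.037 + 0.113 = 0.210
H(X) = -[0.502·log₂(0.502) + 0.288·log₂(0.288) + 0.210·log₂(0.210)]
  = 0.4991 + 0.5172 + 0.4728 = 1.4891 bits

H(Y|X) = Σ_x P(x)·H(Y|X=x):
  X=0: P(X=0) = 0.502, P(Y|X=0) = (223/502, 127/251, 25/502) → H(Y|X=0) = 1.2329
  X=1: P(X=1) = 0.288, P(Y|X=1) = (161/288, 103/288, 1/12) → H(Y|X=1) = 1.2983
  X=2: P(X=2) = 0.210, P(Y|X=2) = (2/7, 37/210, 113/210) → H(Y|X=2) = 1.4388
H(Y|X) = 0.502·1.2329 + 0.288·1.2983 + 0.210·1.4388 = 1.2950 bits

H(X,Y) = -Σ_{x,y} P(x,y) log₂ P(x,y). Per-cell terms -P(x,y)·log₂P(x,y):
  X=0: 0.4828, 0.5022, 0.1330
  X=1: 0.4242, 0.3378, 0.1291
  X=2: 0.2435, 0.1760, 0.3555
Sum of the 9 terms: H(X,Y) = 2.7841 bits

Chain rule check:
  H(X) + H(Y|X) = 1.4891 + 1.2950 = 2.7841 bits
  H(X,Y) = 2.7841 bits
✓ Chain rule verified.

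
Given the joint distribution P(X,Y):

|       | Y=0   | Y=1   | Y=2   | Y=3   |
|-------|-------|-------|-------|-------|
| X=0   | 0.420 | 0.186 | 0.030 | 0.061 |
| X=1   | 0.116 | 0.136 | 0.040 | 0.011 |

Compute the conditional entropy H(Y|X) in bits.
1.4993 bits

H(Y|X) = H(X,Y) - H(X)

H(X,Y) = -Σ_{x,y} P(x,y) log₂ P(x,y). Per-cell terms -P(x,y)·log₂P(x,y):
  X=0: 0.52565, 0.45135, 0.15177, 0.24614
  X=1: 0.36051, 0.39145, 0.18575, 0.07157
Sum of the 8 terms: H(X,Y) = 2.3842 bits

Marginal of X (row sums):
  P(X=0) = 0.420 + 0.186 + 0.030 + 0.061 = 0.697
  P(X=1) = 0.116 + 0.136 + 0.040 + 0.011 = 0.303
H(X) = -[0.697·log₂(0.697) + 0.303·log₂(0.303)]
  = 0.36298 + 0.52195 = 0.8849 bits

H(Y|X) = H(X,Y) - H(X) = 2.3842 - 0.8849 = 1.4993 bits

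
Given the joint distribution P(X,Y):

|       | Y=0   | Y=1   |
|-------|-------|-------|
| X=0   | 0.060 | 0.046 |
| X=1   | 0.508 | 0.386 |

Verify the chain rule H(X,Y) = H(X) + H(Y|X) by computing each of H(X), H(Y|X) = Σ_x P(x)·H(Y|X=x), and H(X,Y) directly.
H(X) = 0.4877 bits, H(Y|X) = 0.9866 bits, H(X,Y) = 1.4743 bits

Marginal of X (row sums):
  P(X=0) = 0.060 + 0.046 = 0.106
  P(X=1) = 0.508 + 0.386 = 0.894
H(X) = -[0.106·log₂(0.106) + 0.894·log₂(0.894)]
  = 0.3432 + 0.1445 = 0.4877 bits

H(Y|X) = Σ_x P(x)·H(Y|X=x):
  X=0: P(X=0) = 0.106, P(Y|X=0) = (30/53, 23/53) → H(Y|X=0) = 0.9874
  X=1: P(X=1) = 0.894, P(Y|X=1) = (254/447, 193/447) → H(Y|X=1) = 0.9865
H(Y|X) = 0.106·0.9874 + 0.894·0.9865 = 0.9866 bits

H(X,Y) = -Σ_{x,y} P(x,y) log₂ P(x,y). Per-cell terms -P(x,y)·log₂P(x,y):
  X=0: 0.2435, 0.2043
  X=1: 0.4964, 0.5301
Sum of the 4 terms: H(X,Y) = 1.4743 bits

Chain rule check:
  H(X) + H(Y|X) = 0.4877 + 0.9866 = 1.4743 bits
  H(X,Y) = 1.4743 bits
✓ Chain rule verified.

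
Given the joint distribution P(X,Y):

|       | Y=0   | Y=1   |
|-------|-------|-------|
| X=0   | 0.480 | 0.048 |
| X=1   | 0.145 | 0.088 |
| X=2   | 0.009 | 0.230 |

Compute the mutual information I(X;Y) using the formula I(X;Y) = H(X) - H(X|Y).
0.4373 bits

I(X;Y) = H(X) - H(X|Y)

Marginal of X (row sums):
  P(X=0) = 0.480 + 0.048 = 0.528
  P(X=1) = 0.145 + 0.088 = 0.233
  P(X=2) = 0.009 + 0.230 = 0.239
H(X) = -[0.528·log₂(0.528) + 0.233·log₂(0.233) + 0.239·log₂(0.239)]
  = 0.48649 + 0.48967 + 0.49352 = 1.46968 bits

Marginal of Y (column sums):
  P(Y=0) = 0.480 + 0.145 + 0.009 = 0.634
  P(Y=1) = 0.048 + 0.088 + 0.230 = 0.366
H(X|Y) = Σ_y P(y)·H(X|Y=y):
  Y=0: P(Y=0) = 0.634, P(X|Y=0) = (240/317, 145/634, 9/634) → H(X|Y=0) = 0.87786
  Y=1: P(Y=1) = 0.366, P(X|Y=1) = (8/61, 44/183, 115/183) → H(X|Y=1) = 1.29993
H(X|Y) = 0.634·0.87786 + 0.366·1.29993 = 1.03234 bits

I(X;Y) = H(X) - H(X|Y) = 1.46968 - 1.03234 = 0.4373 bits

Cross-check via I(X;Y) = H(X) + H(Y) - H(X,Y): computing H(Y) from the column sums and H(X,Y) from the 6 cells in the same way gives H(Y) = 0.94755 bits and H(X,Y) = 1.97989 bits, so
I(X;Y) = 1.46968 + 0.94755 - 1.97989 = 0.4373 bits ✓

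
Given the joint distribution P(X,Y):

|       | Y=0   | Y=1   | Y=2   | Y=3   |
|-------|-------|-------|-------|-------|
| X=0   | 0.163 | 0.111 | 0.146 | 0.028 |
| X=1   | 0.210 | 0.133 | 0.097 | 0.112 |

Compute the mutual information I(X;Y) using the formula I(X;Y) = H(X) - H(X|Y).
0.0440 bits

I(X;Y) = H(X) - H(X|Y)

Marginal of X (row sums):
  P(X=0) = 0.163 + 0.111 + 0.146 + 0.028 = 0.448
  P(X=1) = 0.210 + 0.133 + 0.097 + 0.112 = 0.552
H(X) = -[0.448·log₂(0.448) + 0.552·log₂(0.552)]
  = 0.5190 + 0.4732 = 0.9922 bits

Marginal of Y (column sums):
  P(Y=0) = 0.163 + 0.210 = 0.373
  P(Y=1) = 0.111 + 0.133 = 0.244
  P(Y=2) = 0.146 + 0.097 = 0.243
  P(Y=3) = 0.028 + 0.112 = 0.140
H(X|Y) = Σ_y P(y)·H(X|Y=y):
  Y=0: P(Y=0) = 0.373, P(X|Y=0) = (163/373, 210/373) → H(X|Y=0) = 0.9885
  Y=1: P(Y=1) = 0.244, P(X|Y=1) = (111/244, 133/244) → H(X|Y=1) = 0.9941
  Y=2: P(Y=2) = 0.243, P(X|Y=2) = (146/243, 97/243) → H(X|Y=2) = 0.9705
  Y=3: P(Y=3) = 0.140, P(X|Y=3) = (1/5, 4/5) → H(X|Y=3) = 0.7219
H(X|Y) = 0.373·0.9885 + 0.244·0.9941 + 0.243·0.9705 + 0.140·0.7219 = 0.9482 bits

I(X;Y) = H(X) - H(X|Y) = 0.9922 - 0.9482 = 0.0440 bits

Cross-check via I(X;Y) = H(X) + H(Y) - H(X,Y): computing H(Y) from the column sums and H(X,Y) from the 8 cells in the same way gives H(Y) = 1.9203 bits and H(X,Y) = 2.8685 bits, so
I(X;Y) = 0.9922 + 1.9203 - 2.8685 = 0.0440 bits ✓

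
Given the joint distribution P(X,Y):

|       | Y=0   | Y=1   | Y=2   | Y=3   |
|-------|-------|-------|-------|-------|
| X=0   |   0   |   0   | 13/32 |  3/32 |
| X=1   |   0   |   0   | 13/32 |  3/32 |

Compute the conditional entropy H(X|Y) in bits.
1.0000 bits

H(X|Y) = H(X,Y) - H(Y)

H(X,Y) = -Σ_{x,y} P(x,y) log₂ P(x,y). Per-cell terms -P(x,y)·log₂P(x,y):
  X=0: 0.0000, 0.0000, 0.5279, 0.3202
  X=1: 0.0000, 0.0000, 0.5279, 0.3202
  (cells with P = 0 contribute 0)
Sum of the 8 terms: H(X,Y) = 1.6962 bits

Marginal of Y (column sums):
  P(Y=0) = 0 + 0 = 0
  P(Y=1) = 0 + 0 = 0
  P(Y=2) = 13/32 + 13/32 = 13/16
  P(Y=3) = 3/32 + 3/32 = 3/16
H(Y) = -[(13/16)·log₂(13/16) + (3/16)·log₂(3/16)]   (outcomes with P = 0 contribute 0)
  = 0.2434 + 0.4528 = 0.6962 bits

H(X|Y) = H(X,Y) - H(Y) = 1.6962 - 0.6962 = 1.0000 bits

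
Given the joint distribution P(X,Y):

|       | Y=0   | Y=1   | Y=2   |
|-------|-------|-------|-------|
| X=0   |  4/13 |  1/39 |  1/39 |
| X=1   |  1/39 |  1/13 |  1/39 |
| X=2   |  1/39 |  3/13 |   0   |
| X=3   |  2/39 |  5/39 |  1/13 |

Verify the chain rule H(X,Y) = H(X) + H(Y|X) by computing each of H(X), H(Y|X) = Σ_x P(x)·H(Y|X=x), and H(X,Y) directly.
H(X) = 1.9174 bits, H(Y|X) = 0.9406 bits, H(X,Y) = 2.8580 bits

Marginal of X (row sums):
  P(X=0) = 4/13 + 1/39 + 1/39 = 14/39
  P(X=1) = 1/39 + 1/13 + 1/39 = 5/39
  P(X=2) = 1/39 + 3/13 + 0 = 10/39
  P(X=3) = 2/39 + 5/39 + 1/13 = 10/39
H(X) = -[(14/39)·log₂(14/39) + (5/39)·log₂(5/39) + (10/39)·log₂(10/39) + (10/39)·log₂(10/39)]
  = 0.53058 + 0.37993 + 0.50345 + 0.50345 = 1.9174 bits

H(Y|X) = Σ_x P(x)·H(Y|X=x):
  X=0: P(X=0) = 14/39, P(Y|X=0) = (6/7, 1/14, 1/14) → H(Y|X=0) = 0.73453
  X=1: P(X=1) = 5/39, P(Y|X=1) = (1/5, 3/5, 1/5) → H(Y|X=1) = 1.37095
  X=2: P(X=2) = 10/39, P(Y|X=2) = (1/10, 9/10, 0) → H(Y|X=2) = 0.46900
  X=3: P(X=3) = 10/39, P(Y|X=3) = (1/5, 1/2, 3/10) → H(Y|X=3) = 1.48548
H(Y|X) = (14/39)·0.73453 + (5/39)·1.37095 + (10/39)·0.46900 + (10/39)·1.48548 = 0.9406 bits

H(X,Y) = -Σ_{x,y} P(x,y) log₂ P(x,y). Per-cell terms -P(x,y)·log₂P(x,y):
  X=0: 0.52321, 0.13552, 0.13552
  X=1: 0.13552, 0.28465, 0.13552
  X=2: 0.13552, 0.48819, 0.00000
  X=3: 0.21976, 0.37993, 0.28465
  (cells with P = 0 contribute 0)
Sum of the 12 terms: H(X,Y) = 2.8580 bits

Chain rule check:
  H(X) + H(Y|X) = 1.9174 + 0.9406 = 2.8580 bits
  H(X,Y) = 2.8580 bits
✓ Chain rule verified.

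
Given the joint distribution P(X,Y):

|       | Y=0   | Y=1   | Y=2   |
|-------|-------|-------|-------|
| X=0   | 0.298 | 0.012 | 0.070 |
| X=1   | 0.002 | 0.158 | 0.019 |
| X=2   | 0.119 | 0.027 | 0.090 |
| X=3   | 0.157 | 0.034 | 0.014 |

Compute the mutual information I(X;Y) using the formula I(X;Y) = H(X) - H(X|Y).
0.4368 bits

I(X;Y) = H(X) - H(X|Y)

Marginal of X (row sums):
  P(X=0) = 0.298 + 0.012 + 0.070 = 0.380
  P(X=1) = 0.002 + 0.158 + 0.019 = 0.179
  P(X=2) = 0.119 + 0.027 + 0.090 = 0.236
  P(X=3) = 0.157 + 0.034 + 0.014 = 0.205
H(X) = -[0.380·log₂(0.380) + 0.179·log₂(0.179) + 0.236·log₂(0.236) + 0.205·log₂(0.205)]
  = 0.53045 + 0.44427 + 0.49162 + 0.46869 = 1.9350 bits

Marginal of Y (column sums):
  P(Y=0) = 0.298 + 0.002 + 0.119 + 0.157 = 0.576
  P(Y=1) = 0.012 + 0.158 + 0.027 + 0.034 = 0.231
  P(Y=2) = 0.070 + 0.019 + 0.090 + 0.014 = 0.193
H(X|Y) = Σ_y P(y)·H(X|Y=y):
  Y=0: P(Y=0) = 0.576, P(X|Y=0) = (149/288, 1/288, 119/576, 157/576) → H(X|Y=0) = 1.50143
  Y=1: P(Y=1) = 0.231, P(X|Y=1) = (4/77, 158/231, 9/77, 34/231) → H(X|Y=1) = 1.36529
  Y=2: P(Y=2) = 0.193, P(X|Y=2) = (70/193, 19/193, 90/193, 14/193) → H(X|Y=2) = 1.64774
H(X|Y) = 0.576·1.50143 + 0.231·1.36529 + 0.193·1.64774 = 1.4982 bits

I(X;Y) = H(X) - H(X|Y) = 1.9350 - 1.4982 = 0.4368 bits

Cross-check via I(X;Y) = H(X) + H(Y) - H(X,Y): computing H(Y) from the column sums and H(X,Y) from the 12 cells in the same way gives H(Y) = 1.4048 bits and H(X,Y) = 2.9030 bits, so
I(X;Y) = 1.9350 + 1.4048 - 2.9030 = 0.4368 bits ✓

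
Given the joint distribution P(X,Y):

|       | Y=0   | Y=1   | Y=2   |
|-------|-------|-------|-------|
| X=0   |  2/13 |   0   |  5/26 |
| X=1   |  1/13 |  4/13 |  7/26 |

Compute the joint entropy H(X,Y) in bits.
2.1904 bits

H(X,Y) = -Σ_{x,y} P(x,y) log₂ P(x,y). Per-cell terms -P(x,y)·log₂P(x,y):
  X=0: 0.4155, 0.0000, 0.4574
  X=1: 0.2846, 0.5232, 0.5097
  (cells with P = 0 contribute 0)
Sum of the 6 terms: H(X,Y) = 2.1904 bits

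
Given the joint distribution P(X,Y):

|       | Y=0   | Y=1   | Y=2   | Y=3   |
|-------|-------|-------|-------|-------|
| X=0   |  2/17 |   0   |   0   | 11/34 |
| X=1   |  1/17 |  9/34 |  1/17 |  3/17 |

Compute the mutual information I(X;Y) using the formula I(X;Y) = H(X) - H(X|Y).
0.3596 bits

I(X;Y) = H(X) - H(X|Y)

Marginal of X (row sums):
  P(X=0) = 2/17 + 0 + 0 + 11/34 = 15/34
  P(X=1) = 1/17 + 9/34 + 1/17 + 3/17 = 19/34
H(X) = -[(15/34)·log₂(15/34) + (19/34)·log₂(19/34)]
  = 0.5208 + 0.4692 = 0.9900 bits

Marginal of Y (column sums):
  P(Y=0) = 2/17 + 1/17 = 3/17
  P(Y=1) = 0 + 9/34 = 9/34
  P(Y=2) = 0 + 1/17 = 1/17
  P(Y=3) = 11/34 + 3/17 = 1/2
H(X|Y) = Σ_y P(y)·H(X|Y=y):
  Y=0: P(Y=0) = 3/17, P(X|Y=0) = (2/3, 1/3) → H(X|Y=0) = 0.9183
  Y=1: P(Y=1) = 9/34, P(X|Y=1) = (0, 1) → H(X|Y=1) = 0.0000
  Y=2: P(Y=2) = 1/17, P(X|Y=2) = (0, 1) → H(X|Y=2) = 0.0000
  Y=3: P(Y=3) = 1/2, P(X|Y=3) = (11/17, 6/17) → H(X|Y=3) = 0.9367
H(X|Y) = (3/17)·0.9183 + (9/34)·0.0000 + (1/17)·0.0000 + (1/2)·0.9367 = 0.6304 bits

I(X;Y) = H(X) - H(X|Y) = 0.9900 - 0.6304 = 0.3596 bits

Cross-check via I(X;Y) = H(X) + H(Y) - H(X,Y): computing H(Y) from the column sums and H(X,Y) from the 8 cells in the same way gives H(Y) = 1.6896 bits and H(X,Y) = 2.3200 bits, so
I(X;Y) = 0.9900 + 1.6896 - 2.3200 = 0.3596 bits ✓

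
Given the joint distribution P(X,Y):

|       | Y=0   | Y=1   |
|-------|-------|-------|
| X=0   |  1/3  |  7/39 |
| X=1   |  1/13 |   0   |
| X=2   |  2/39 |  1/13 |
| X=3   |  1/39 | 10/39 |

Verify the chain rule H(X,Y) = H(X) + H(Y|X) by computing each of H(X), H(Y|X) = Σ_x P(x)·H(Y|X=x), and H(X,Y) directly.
H(X) = 1.6737 bits, H(Y|X) = 0.7275 bits, H(X,Y) = 2.4011 bits

Marginal of X (row sums):
  P(X=0) = 1/3 + 7/39 = 20/39
  P(X=1) = 1/13 + 0 = 1/13
  P(X=2) = 2/39 + 1/13 = 5/39
  P(X=3) = 1/39 + 10/39 = 11/39
H(X) = -[(20/39)·log₂(20/39) + (1/13)·log₂(1/13) + (5/39)·log₂(5/39) + (11/39)·log₂(11/39)]
  = 0.49409 + 0.28465 + 0.37993 + 0.51502 = 1.6737 bits

H(Y|X) = Σ_x P(x)·H(Y|X=x):
  X=0: P(X=0) = 20/39, P(Y|X=0) = (13/20, 7/20) → H(Y|X=0) = 0.93407
  X=1: P(X=1) = 1/13, P(Y|X=1) = (1, 0) → H(Y|X=1) = 0.00000
  X=2: P(X=2) = 5/39, P(Y|X=2) = (2/5, 3/5) → H(Y|X=2) = 0.97095
  X=3: P(X=3) = 11/39, P(Y|X=3) = (1/11, 10/11) → H(Y|X=3) = 0.43950
H(Y|X) = (20/39)·0.93407 + (1/13)·0.00000 + (5/39)·0.97095 + (11/39)·0.43950 = 0.7275 bits

H(X,Y) = -Σ_{x,y} P(x,y) log₂ P(x,y). Per-cell terms -P(x,y)·log₂P(x,y):
  X=0: 0.52832, 0.44478
  X=1: 0.28465, 0.00000
  X=2: 0.21976, 0.28465
  X=3: 0.13552, 0.50345
  (cells with P = 0 contribute 0)
Sum of the 8 terms: H(X,Y) = 2.4011 bits

Chain rule check:
  H(X) + H(Y|X) = 1.6737 + 0.7275 = 2.4012 bits
  H(X,Y) = 2.4011 bits
✓ Chain rule verified (Δ = 0.0001 is 4-dp rounding noise: each of the three values was rounded independently).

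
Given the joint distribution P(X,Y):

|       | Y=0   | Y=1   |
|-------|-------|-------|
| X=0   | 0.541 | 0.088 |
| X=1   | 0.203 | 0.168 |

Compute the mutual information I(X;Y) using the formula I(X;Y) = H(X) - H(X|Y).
0.0847 bits

I(X;Y) = H(X) - H(X|Y)

Marginal of X (row sums):
  P(X=0) = 0.541 + 0.088 = 0.629
  P(X=1) = 0.203 + 0.168 = 0.371
H(X) = -[0.629·log₂(0.629) + 0.371·log₂(0.371)]
  = 0.4207 + 0.5307 = 0.9514 bits

Marginal of Y (column sums):
  P(Y=0) = 0.541 + 0.203 = 0.744
  P(Y=1) = 0.088 + 0.168 = 0.256
H(X|Y) = Σ_y P(y)·H(X|Y=y):
  Y=0: P(Y=0) = 0.744, P(X|Y=0) = (541/744, 203/744) → H(X|Y=0) = 0.8455
  Y=1: P(Y=1) = 0.256, P(X|Y=1) = (11/32, 21/32) → H(X|Y=1) = 0.9284
H(X|Y) = 0.744·0.8455 + 0.256·0.9284 = 0.8667 bits

I(X;Y) = H(X) - H(X|Y) = 0.9514 - 0.8667 = 0.0847 bits

Cross-check via I(X;Y) = H(X) + H(Y) - H(X,Y): computing H(Y) from the column sums and H(X,Y) from the 4 cells in the same way gives H(Y) = 0.8207 bits and H(X,Y) = 1.6874 bits, so
I(X;Y) = 0.9514 + 0.8207 - 1.6874 = 0.0847 bits ✓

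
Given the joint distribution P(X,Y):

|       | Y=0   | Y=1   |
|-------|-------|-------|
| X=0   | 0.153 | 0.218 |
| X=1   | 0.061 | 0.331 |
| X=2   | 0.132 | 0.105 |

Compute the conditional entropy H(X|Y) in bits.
1.4642 bits

H(X|Y) = H(X,Y) - H(Y)

H(X,Y) = -Σ_{x,y} P(x,y) log₂ P(x,y). Per-cell terms -P(x,y)·log₂P(x,y):
  X=0: 0.41438, 0.47908
  X=1: 0.24614, 0.52798
  X=2: 0.38562, 0.34141
Sum of the 6 terms: H(X,Y) = 2.3946 bits

Marginal of Y (column sums):
  P(Y=0) = 0.153 + 0.061 + 0.132 = 0.346
  P(Y=1) = 0.218 + 0.331 + 0.105 = 0.654
H(Y) = -[0.346·log₂(0.346) + 0.654·log₂(0.654)]
  = 0.52978 + 0.40066 = 0.9304 bits

H(X|Y) = H(X,Y) - H(Y) = 2.3946 - 0.9304 = 1.4642 bits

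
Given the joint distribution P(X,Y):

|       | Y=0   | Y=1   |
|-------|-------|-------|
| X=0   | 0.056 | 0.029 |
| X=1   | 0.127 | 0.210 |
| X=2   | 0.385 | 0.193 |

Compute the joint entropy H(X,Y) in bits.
2.2201 bits

H(X,Y) = -Σ_{x,y} P(x,y) log₂ P(x,y). Per-cell terms -P(x,y)·log₂P(x,y):
  X=0: 0.23287, 0.14813
  X=1: 0.37809, 0.47282
  X=2: 0.53017, 0.45805
Sum of the 6 terms: H(X,Y) = 2.2201 bits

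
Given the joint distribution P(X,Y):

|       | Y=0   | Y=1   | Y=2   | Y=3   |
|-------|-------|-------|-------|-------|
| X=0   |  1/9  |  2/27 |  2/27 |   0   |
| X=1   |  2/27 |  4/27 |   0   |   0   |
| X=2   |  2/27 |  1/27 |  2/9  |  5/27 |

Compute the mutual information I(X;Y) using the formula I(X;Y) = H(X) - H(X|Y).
0.4770 bits

I(X;Y) = H(X) - H(X|Y)

Marginal of X (row sums):
  P(X=0) = 1/9 + 2/27 + 2/27 + 0 = 7/27
  P(X=1) = 2/27 + 4/27 + 0 + 0 = 2/9
  P(X=2) = 2/27 + 1/27 + 2/9 + 5/27 = 14/27
H(X) = -[(7/27)·log₂(7/27) + (2/9)·log₂(2/9) + (14/27)·log₂(14/27)]
  = 0.504916 + 0.482206 + 0.491313 = 1.478435 bits

Marginal of Y (column sums):
  P(Y=0) = 1/9 + 2/27 + 2/27 = 7/27
  P(Y=1) = 2/27 + 4/27 + 1/27 = 7/27
  P(Y=2) = 2/27 + 0 + 2/9 = 8/27
  P(Y=3) = 0 + 0 + 5/27 = 5/27
H(X|Y) = Σ_y P(y)·H(X|Y=y):
  Y=0: P(Y=0) = 7/27, P(X|Y=0) = (3/7, 2/7, 2/7) → H(X|Y=0) = 1.556657
  Y=1: P(Y=1) = 7/27, P(X|Y=1) = (2/7, 4/7, 1/7) → H(X|Y=1) = 1.378783
  Y=2: P(Y=2) = 8/27, P(X|Y=2) = (1/4, 0, 3/4) → H(X|Y=2) = 0.811278
  Y=3: P(Y=3) = 5/27, P(X|Y=3) = (0, 0, 1) → H(X|Y=3) = 0.000000
H(X|Y) = (7/27)·1.556657 + (7/27)·1.378783 + (8/27)·0.811278 + (5/27)·0.000000 = 1.001419 bits

I(X;Y) = H(X) - H(X|Y) = 1.478435 - 1.001419 = 0.4770 bits

Cross-check via I(X;Y) = H(X) + H(Y) - H(X,Y): computing H(Y) from the column sums and H(X,Y) from the 12 cells in the same way gives H(Y) = 1.980346 bits and H(X,Y) = 2.981765 bits, so
I(X;Y) = 1.478435 + 1.980346 - 2.981765 = 0.4770 bits ✓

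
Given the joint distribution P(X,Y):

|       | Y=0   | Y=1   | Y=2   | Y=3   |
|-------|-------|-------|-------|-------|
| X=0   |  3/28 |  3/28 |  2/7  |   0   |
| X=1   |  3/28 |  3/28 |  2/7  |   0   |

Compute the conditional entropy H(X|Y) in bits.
1.0000 bits

H(X|Y) = H(X,Y) - H(Y)

H(X,Y) = -Σ_{x,y} P(x,y) log₂ P(x,y). Per-cell terms -P(x,y)·log₂P(x,y):
  X=0: 0.34526, 0.34526, 0.51639, 0.00000
  X=1: 0.34526, 0.34526, 0.51639, 0.00000
  (cells with P = 0 contribute 0)
Sum of the 8 terms: H(X,Y) = 2.4138 bits

Marginal of Y (column sums):
  P(Y=0) = 3/28 + 3/28 = 3/14
  P(Y=1) = 3/28 + 3/28 = 3/14
  P(Y=2) = 2/7 + 2/7 = 4/7
  P(Y=3) = 0 + 0 = 0
H(Y) = -[(3/14)·log₂(3/14) + (3/14)·log₂(3/14) + (4/7)·log₂(4/7)]   (outcomes with P = 0 contribute 0)
  = 0.47623 + 0.47623 + 0.46135 = 1.4138 bits

H(X|Y) = H(X,Y) - H(Y) = 2.4138 - 1.4138 = 1.0000 bits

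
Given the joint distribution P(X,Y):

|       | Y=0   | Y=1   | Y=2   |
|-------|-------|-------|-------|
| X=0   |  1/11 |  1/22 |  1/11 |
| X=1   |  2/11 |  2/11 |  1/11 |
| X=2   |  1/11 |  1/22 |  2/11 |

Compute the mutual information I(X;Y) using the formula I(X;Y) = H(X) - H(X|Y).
0.0962 bits

I(X;Y) = H(X) - H(X|Y)

Marginal of X (row sums):
  P(X=0) = 1/11 + 1/22 + 1/11 = 5/22
  P(X=1) = 2/11 + 2/11 + 1/11 = 5/11
  P(X=2) = 1/11 + 1/22 + 2/11 = 7/22
H(X) = -[(5/22)·log₂(5/22) + (5/11)·log₂(5/11) + (7/22)·log₂(7/22)]
  = 0.4858 + 0.5170 + 0.5257 = 1.5285 bits

Marginal of Y (column sums):
  P(Y=0) = 1/11 + 2/11 + 1/11 = 4/11
  P(Y=1) = 1/22 + 2/11 + 1/22 = 3/11
  P(Y=2) = 1/11 + 1/11 + 2/11 = 4/11
H(X|Y) = Σ_y P(y)·H(X|Y=y):
  Y=0: P(Y=0) = 4/11, P(X|Y=0) = (1/4, 1/2, 1/4) → H(X|Y=0) = 1.5000
  Y=1: P(Y=1) = 3/11, P(X|Y=1) = (1/6, 2/3, 1/6) → H(X|Y=1) = 1.2516
  Y=2: P(Y=2) = 4/11, P(X|Y=2) = (1/4, 1/4, 1/2) → H(X|Y=2) = 1.5000
H(X|Y) = (4/11)·1.5000 + (3/11)·1.2516 + (4/11)·1.5000 = 1.4323 bits

I(X;Y) = H(X) - H(X|Y) = 1.5285 - 1.4323 = 0.0962 bits

Cross-check via I(X;Y) = H(X) + H(Y) - H(X,Y): computing H(Y) from the column sums and H(X,Y) from the 9 cells in the same way gives H(Y) = 1.5726 bits and H(X,Y) = 3.0049 bits, so
I(X;Y) = 1.5285 + 1.5726 - 3.0049 = 0.0962 bits ✓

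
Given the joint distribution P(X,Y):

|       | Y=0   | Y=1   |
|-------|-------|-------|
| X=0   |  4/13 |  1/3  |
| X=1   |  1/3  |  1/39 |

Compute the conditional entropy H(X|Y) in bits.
0.7735 bits

H(X|Y) = H(X,Y) - H(Y)

H(X,Y) = -Σ_{x,y} P(x,y) log₂ P(x,y). Per-cell terms -P(x,y)·log₂P(x,y):
  X=0: 0.5232122, 0.5283208
  X=1: 0.5283208, 0.1355231
Sum of the 4 terms: H(X,Y) = 1.715377 bits

Marginal of Y (column sums):
  P(Y=0) = 4/13 + 1/3 = 25/39
  P(Y=1) = 1/3 + 1/39 = 14/39
H(Y) = -[(25/39)·log₂(25/39) + (14/39)·log₂(14/39)]
  = 0.4112475 + 0.5305811 = 0.941829 bits

H(X|Y) = H(X,Y) - H(Y) = 1.715377 - 0.941829 = 0.7735 bits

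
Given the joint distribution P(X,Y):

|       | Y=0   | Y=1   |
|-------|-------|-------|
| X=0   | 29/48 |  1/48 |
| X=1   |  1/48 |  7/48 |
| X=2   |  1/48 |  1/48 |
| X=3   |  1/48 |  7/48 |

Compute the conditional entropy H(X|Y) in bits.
0.9128 bits

H(X|Y) = H(X,Y) - H(Y)

H(X,Y) = -Σ_{x,y} P(x,y) log₂ P(x,y). Per-cell terms -P(x,y)·log₂P(x,y):
  X=0: 0.43922, 0.11635
  X=1: 0.11635, 0.40507
  X=2: 0.11635, 0.11635
  X=3: 0.11635, 0.40507
Sum of the 8 terms: H(X,Y) = 1.8311 bits

Marginal of Y (column sums):
  P(Y=0) = 29/48 + 1/48 + 1/48 + 1/48 = 2/3
  P(Y=1) = 1/48 + 7/48 + 1/48 + 7/48 = 1/3
H(Y) = -[(2/3)·log₂(2/3) + (1/3)·log₂(1/3)]
  = 0.38998 + 0.52832 = 0.9183 bits

H(X|Y) = H(X,Y) - H(Y) = 1.8311 - 0.9183 = 0.9128 bits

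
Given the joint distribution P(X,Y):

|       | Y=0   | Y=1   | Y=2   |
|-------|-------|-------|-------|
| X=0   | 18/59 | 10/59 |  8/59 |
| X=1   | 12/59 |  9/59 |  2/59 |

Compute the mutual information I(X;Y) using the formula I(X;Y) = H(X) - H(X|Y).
0.0272 bits

I(X;Y) = H(X) - H(X|Y)

Marginal of X (row sums):
  P(X=0) = 18/59 + 10/59 + 8/59 = 36/59
  P(X=1) = 12/59 + 9/59 + 2/59 = 23/59
H(X) = -[(36/59)·log₂(36/59) + (23/59)·log₂(23/59)]
  = 0.4349 + 0.5298 = 0.9647 bits

Marginal of Y (column sums):
  P(Y=0) = 18/59 + 12/59 = 30/59
  P(Y=1) = 10/59 + 9/59 = 19/59
  P(Y=2) = 8/59 + 2/59 = 10/59
H(X|Y) = Σ_y P(y)·H(X|Y=y):
  Y=0: P(Y=0) = 30/59, P(X|Y=0) = (3/5, 2/5) → H(X|Y=0) = 0.9710
  Y=1: P(Y=1) = 19/59, P(X|Y=1) = (10/19, 9/19) → H(X|Y=1) = 0.9980
  Y=2: P(Y=2) = 10/59, P(X|Y=2) = (4/5, 1/5) → H(X|Y=2) = 0.7219
H(X|Y) = (30/59)·0.9710 + (19/59)·0.9980 + (10/59)·0.7219 = 0.9375 bits

I(X;Y) = H(X) - H(X|Y) = 0.9647 - 0.9375 = 0.0272 bits

Cross-check via I(X;Y) = H(X) + H(Y) - H(X,Y): computing H(Y) from the column sums and H(X,Y) from the 6 cells in the same way gives H(Y) = 1.4566 bits and H(X,Y) = 2.3941 bits, so
I(X;Y) = 0.9647 + 1.4566 - 2.3941 = 0.0272 bits ✓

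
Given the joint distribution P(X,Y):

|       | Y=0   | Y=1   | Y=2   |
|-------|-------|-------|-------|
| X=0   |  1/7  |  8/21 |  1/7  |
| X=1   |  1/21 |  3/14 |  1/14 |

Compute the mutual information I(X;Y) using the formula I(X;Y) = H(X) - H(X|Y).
0.0059 bits

I(X;Y) = H(X) - H(X|Y)

Marginal of X (row sums):
  P(X=0) = 1/7 + 8/21 + 1/7 = 2/3
  P(X=1) = 1/21 + 3/14 + 1/14 = 1/3
H(X) = -[(2/3)·log₂(2/3) + (1/3)·log₂(1/3)]
  = 0.3900 + 0.5283 = 0.9183 bits

Marginal of Y (column sums):
  P(Y=0) = 1/7 + 1/21 = 4/21
  P(Y=1) = 8/21 + 3/14 = 25/42
  P(Y=2) = 1/7 + 1/14 = 3/14
H(X|Y) = Σ_y P(y)·H(X|Y=y):
  Y=0: P(Y=0) = 4/21, P(X|Y=0) = (3/4, 1/4) → H(X|Y=0) = 0.8113
  Y=1: P(Y=1) = 25/42, P(X|Y=1) = (16/25, 9/25) → H(X|Y=1) = 0.9427
  Y=2: P(Y=2) = 3/14, P(X|Y=2) = (2/3, 1/3) → H(X|Y=2) = 0.9183
H(X|Y) = (4/21)·0.8113 + (25/42)·0.9427 + (3/14)·0.9183 = 0.9124 bits

I(X;Y) = H(X) - H(X|Y) = 0.9183 - 0.9124 = 0.0059 bits

Cross-check via I(X;Y) = H(X) + H(Y) - H(X,Y): computing H(Y) from the column sums and H(X,Y) from the 6 cells in the same way gives H(Y) = 1.3774 bits and H(X,Y) = 2.2898 bits, so
I(X;Y) = 0.9183 + 1.3774 - 2.2898 = 0.0059 bits ✓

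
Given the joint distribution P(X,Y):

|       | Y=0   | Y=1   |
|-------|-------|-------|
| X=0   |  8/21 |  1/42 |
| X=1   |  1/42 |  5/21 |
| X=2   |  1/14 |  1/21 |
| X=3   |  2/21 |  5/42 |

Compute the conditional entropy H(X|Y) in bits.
1.4646 bits

H(X|Y) = H(X,Y) - H(Y)

H(X,Y) = -Σ_{x,y} P(x,y) log₂ P(x,y). Per-cell terms -P(x,y)·log₂P(x,y):
  X=0: 0.53041, 0.12839
  X=1: 0.12839, 0.49295
  X=2: 0.27195, 0.20916
  X=3: 0.32308, 0.36552
Sum of the 8 terms: H(X,Y) = 2.44985 bits

Marginal of Y (column sums):
  P(Y=0) = 8/21 + 1/42 + 1/14 + 2/21 = 4/7
  P(Y=1) = 1/42 + 5/21 + 1/21 + 5/42 = 3/7
H(Y) = -[(4/7)·log₂(4/7) + (3/7)·log₂(3/7)]
  = 0.46135 + 0.52388 = 0.98523 bits

H(X|Y) = H(X,Y) - H(Y) = 2.44985 - 0.98523 = 1.4646 bits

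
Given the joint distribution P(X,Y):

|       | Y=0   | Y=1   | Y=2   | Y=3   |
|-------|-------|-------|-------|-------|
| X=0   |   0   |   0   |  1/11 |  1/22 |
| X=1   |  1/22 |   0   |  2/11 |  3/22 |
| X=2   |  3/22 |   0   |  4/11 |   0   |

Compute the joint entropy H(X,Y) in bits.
2.4817 bits

H(X,Y) = -Σ_{x,y} P(x,y) log₂ P(x,y). Per-cell terms -P(x,y)·log₂P(x,y):
  X=0: 0.00000, 0.00000, 0.31449, 0.20270
  X=1: 0.20270, 0.00000, 0.44717, 0.39197
  X=2: 0.39197, 0.00000, 0.53070, 0.00000
  (cells with P = 0 contribute 0)
Sum of the 12 terms: H(X,Y) = 2.4817 bits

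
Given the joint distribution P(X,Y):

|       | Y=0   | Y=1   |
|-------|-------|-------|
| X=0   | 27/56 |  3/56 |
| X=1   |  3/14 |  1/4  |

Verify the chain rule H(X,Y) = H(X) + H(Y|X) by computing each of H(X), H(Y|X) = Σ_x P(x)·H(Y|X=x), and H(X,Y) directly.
H(X) = 0.9963 bits, H(Y|X) = 0.7135 bits, H(X,Y) = 1.7099 bits

Marginal of X (row sums):
  P(X=0) = 27/56 + 3/56 = 15/28
  P(X=1) = 3/14 + 1/4 = 13/28
H(X) = -[(15/28)·log₂(15/28) + (13/28)·log₂(13/28)]
  = 0.482392 + 0.513925 = 0.9963 bits

H(Y|X) = Σ_x P(x)·H(Y|X=x):
  X=0: P(X=0) = 15/28, P(Y|X=0) = (9/10, 1/10) → H(Y|X=0) = 0.468996
  X=1: P(X=1) = 13/28, P(Y|X=1) = (6/13, 7/13) → H(Y|X=1) = 0.995727
H(Y|X) = (15/28)·0.468996 + (13/28)·0.995727 = 0.7135 bits

H(X,Y) = -Σ_{x,y} P(x,y) log₂ P(x,y). Per-cell terms -P(x,y)·log₂P(x,y):
  X=0: 0.507440, 0.226200
  X=1: 0.476227, 0.500000
Sum of the 4 terms: H(X,Y) = 1.7099 bits

Chain rule check:
  H(X) + H(Y|X) = 0.9963 + 0.7135 = 1.7098 bits
  H(X,Y) = 1.7099 bits
✓ Chain rule verified (Δ = 0.0001 is 4-dp rounding noise: each of the three values was rounded independently).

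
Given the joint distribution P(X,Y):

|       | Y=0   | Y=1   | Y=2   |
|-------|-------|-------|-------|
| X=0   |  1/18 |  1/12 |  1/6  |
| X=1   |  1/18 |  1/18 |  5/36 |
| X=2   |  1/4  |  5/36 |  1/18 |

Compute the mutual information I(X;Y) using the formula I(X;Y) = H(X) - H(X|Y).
0.1699 bits

I(X;Y) = H(X) - H(X|Y)

Marginal of X (row sums):
  P(X=0) = 1/18 + 1/12 + 1/6 = 11/36
  P(X=1) = 1/18 + 1/18 + 5/36 = 1/4
  P(X=2) = 1/4 + 5/36 + 1/18 = 4/9
H(X) = -[(11/36)·log₂(11/36) + (1/4)·log₂(1/4) + (4/9)·log₂(4/9)]
  = 0.52265 + 0.50000 + 0.51997 = 1.5426 bits

Marginal of Y (column sums):
  P(Y=0) = 1/18 + 1/18 + 1/4 = 13/36
  P(Y=1) = 1/12 + 1/18 + 5/36 = 5/18
  P(Y=2) = 1/6 + 5/36 + 1/18 = 13/36
H(X|Y) = Σ_y P(y)·H(X|Y=y):
  Y=0: P(Y=0) = 13/36, P(X|Y=0) = (2/13, 2/13, 9/13) → H(X|Y=0) = 1.19818
  Y=1: P(Y=1) = 5/18, P(X|Y=1) = (3/10, 1/5, 1/2) → H(X|Y=1) = 1.48548
  Y=2: P(Y=2) = 13/36, P(X|Y=2) = (6/13, 5/13, 2/13) → H(X|Y=2) = 1.46048
H(X|Y) = (13/36)·1.19818 + (5/18)·1.48548 + (13/36)·1.46048 = 1.3727 bits

I(X;Y) = H(X) - H(X|Y) = 1.5426 - 1.3727 = 0.1699 bits

Cross-check via I(X;Y) = H(X) + H(Y) - H(X,Y): computing H(Y) from the column sums and H(X,Y) from the 9 cells in the same way gives H(Y) = 1.5746 bits and H(X,Y) = 2.9473 bits, so
I(X;Y) = 1.5426 + 1.5746 - 2.9473 = 0.1699 bits ✓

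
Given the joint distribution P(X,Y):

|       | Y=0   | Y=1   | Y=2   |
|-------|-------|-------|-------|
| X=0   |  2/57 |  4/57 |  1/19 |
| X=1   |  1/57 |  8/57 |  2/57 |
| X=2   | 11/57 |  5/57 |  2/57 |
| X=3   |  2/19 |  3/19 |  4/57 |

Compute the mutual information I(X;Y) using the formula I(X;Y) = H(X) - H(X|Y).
0.1382 bits

I(X;Y) = H(X) - H(X|Y)

Marginal of X (row sums):
  P(X=0) = 2/57 + 4/57 + 1/19 = 3/19
  P(X=1) = 1/57 + 8/57 + 2/57 = 11/57
  P(X=2) = 11/57 + 5/57 + 2/57 = 6/19
  P(X=3) = 2/19 + 3/19 + 4/57 = 1/3
H(X) = -[(3/19)·log₂(3/19) + (11/57)·log₂(11/57) + (6/19)·log₂(6/19) + (1/3)·log₂(1/3)]
  = 0.42047 + 0.45804 + 0.52515 + 0.52832 = 1.9320 bits

Marginal of Y (column sums):
  P(Y=0) = 2/57 + 1/57 + 11/57 + 2/19 = 20/57
  P(Y=1) = 4/57 + 8/57 + 5/57 + 3/19 = 26/57
  P(Y=2) = 1/19 + 2/57 + 2/57 + 4/57 = 11/57
H(X|Y) = Σ_y P(y)·H(X|Y=y):
  Y=0: P(Y=0) = 20/57, P(X|Y=0) = (1/10, 1/20, 11/20, 3/10) → H(X|Y=0) = 1.54375
  Y=1: P(Y=1) = 26/57, P(X|Y=1) = (2/13, 4/13, 5/26, 9/26) → H(X|Y=1) = 1.92586
  Y=2: P(Y=2) = 11/57, P(X|Y=2) = (3/11, 2/11, 2/11, 4/11) → H(X|Y=2) = 1.93626
H(X|Y) = (20/57)·1.54375 + (26/57)·1.92586 + (11/57)·1.93626 = 1.7938 bits

I(X;Y) = H(X) - H(X|Y) = 1.9320 - 1.7938 = 0.1382 bits

Cross-check via I(X;Y) = H(X) + H(Y) - H(X,Y): computing H(Y) from the column sums and H(X,Y) from the 12 cells in the same way gives H(Y) = 1.5048 bits and H(X,Y) = 3.2986 bits, so
I(X;Y) = 1.9320 + 1.5048 - 3.2986 = 0.1382 bits ✓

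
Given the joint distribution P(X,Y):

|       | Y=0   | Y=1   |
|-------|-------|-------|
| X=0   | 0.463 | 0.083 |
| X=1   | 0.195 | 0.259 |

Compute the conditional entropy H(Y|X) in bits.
0.7832 bits

H(Y|X) = H(X,Y) - H(X)

H(X,Y) = -Σ_{x,y} P(x,y) log₂ P(x,y). Per-cell terms -P(x,y)·log₂P(x,y):
  X=0: 0.5144, 0.2980
  X=1: 0.4599, 0.5048
Sum of the 4 terms: H(X,Y) = 1.7771 bits

Marginal of X (row sums):
  P(X=0) = 0.463 + 0.083 = 0.546
  P(X=1) = 0.195 + 0.259 = 0.454
H(X) = -[0.546·log₂(0.546) + 0.454·log₂(0.454)]
  = 0.4767 + 0.5172 = 0.9939 bits

H(Y|X) = H(X,Y) - H(X) = 1.7771 - 0.9939 = 0.7832 bits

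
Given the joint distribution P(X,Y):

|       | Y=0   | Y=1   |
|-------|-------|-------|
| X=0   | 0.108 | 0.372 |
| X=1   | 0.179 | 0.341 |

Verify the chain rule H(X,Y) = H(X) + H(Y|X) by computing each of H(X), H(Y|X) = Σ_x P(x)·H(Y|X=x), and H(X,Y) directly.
H(X) = 0.9988 bits, H(Y|X) = 0.8522 bits, H(X,Y) = 1.8510 bits

Marginal of X (row sums):
  P(X=0) = 0.108 + 0.372 = 0.480
  P(X=1) = 0.179 + 0.341 = 0.520
H(X) = -[0.480·log₂(0.480) + 0.520·log₂(0.520)]
  = 0.508269 + 0.490577 = 0.9988 bits

H(Y|X) = Σ_x P(x)·H(Y|X=x):
  X=0: P(X=0) = 0.480, P(Y|X=0) = (9/40, 31/40) → H(Y|X=0) = 0.769193
  X=1: P(X=1) = 0.520, P(Y|X=1) = (179/520, 341/520) → H(Y|X=1) = 0.928810
H(Y|X) = 0.480·0.769193 + 0.520·0.928810 = 0.8522 bits

H(X,Y) = -Σ_{x,y} P(x,y) log₂ P(x,y). Per-cell terms -P(x,y)·log₂P(x,y):
  X=0: 0.346777, 0.530705
  X=1: 0.444272, 0.529285
Sum of the 4 terms: H(X,Y) = 1.8510 bits

Chain rule check:
  H(X) + H(Y|X) = 0.9988 + 0.8522 = 1.8510 bits
  H(X,Y) = 1.8510 bits
✓ Chain rule verified.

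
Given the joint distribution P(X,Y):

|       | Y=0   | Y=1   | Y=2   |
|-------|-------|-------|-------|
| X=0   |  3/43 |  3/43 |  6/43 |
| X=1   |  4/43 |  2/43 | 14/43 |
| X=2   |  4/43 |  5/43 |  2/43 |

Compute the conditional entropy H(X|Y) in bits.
1.3825 bits

H(X|Y) = H(X,Y) - H(Y)

H(X,Y) = -Σ_{x,y} P(x,y) log₂ P(x,y). Per-cell terms -P(x,y)·log₂P(x,y):
  X=0: 0.26800, 0.26800, 0.39646
  X=1: 0.31872, 0.20587, 0.52709
  X=2: 0.31872, 0.36097, 0.20587
Sum of the 9 terms: H(X,Y) = 2.8697 bits

Marginal of Y (column sums):
  P(Y=0) = 3/43 + 4/43 + 4/43 = 11/43
  P(Y=1) = 3/43 + 2/43 + 5/43 = 10/43
  P(Y=2) = 6/43 + 14/43 + 2/43 = 22/43
H(Y) = -[(11/43)·log₂(11/43) + (10/43)·log₂(10/43) + (22/43)·log₂(22/43)]
  = 0.50314 + 0.48938 + 0.49466 = 1.4872 bits

H(X|Y) = H(X,Y) - H(Y) = 2.8697 - 1.4872 = 1.3825 bits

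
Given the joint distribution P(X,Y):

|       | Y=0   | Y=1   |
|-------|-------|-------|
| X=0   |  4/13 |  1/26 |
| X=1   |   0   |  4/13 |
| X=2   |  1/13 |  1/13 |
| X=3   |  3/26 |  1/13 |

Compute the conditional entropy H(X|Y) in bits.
1.4406 bits

H(X|Y) = H(X,Y) - H(Y)

H(X,Y) = -Σ_{x,y} P(x,y) log₂ P(x,y). Per-cell terms -P(x,y)·log₂P(x,y):
  X=0: 0.52321, 0.18079
  X=1: 0.00000, 0.52321
  X=2: 0.28465, 0.28465
  X=3: 0.35948, 0.28465
  (cells with P = 0 contribute 0)
Sum of the 8 terms: H(X,Y) = 2.4406 bits

Marginal of Y (column sums):
  P(Y=0) = 4/13 + 0 + 1/13 + 3/26 = 1/2
  P(Y=1) = 1/26 + 4/13 + 1/13 + 1/13 = 1/2
H(Y) = -[(1/2)·log₂(1/2) + (1/2)·log₂(1/2)]
  = 0.50000 + 0.50000 = 1.0000 bits

H(X|Y) = H(X,Y) - H(Y) = 2.4406 - 1.0000 = 1.4406 bits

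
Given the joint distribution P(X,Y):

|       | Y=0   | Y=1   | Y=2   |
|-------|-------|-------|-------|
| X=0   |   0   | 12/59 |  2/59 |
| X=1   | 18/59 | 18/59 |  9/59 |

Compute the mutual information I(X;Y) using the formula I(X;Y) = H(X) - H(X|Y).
0.1693 bits

I(X;Y) = H(X) - H(X|Y)

Marginal of X (row sums):
  P(X=0) = 0 + 12/59 + 2/59 = 14/59
  P(X=1) = 18/59 + 18/59 + 9/59 = 45/59
H(X) = -[(14/59)·log₂(14/59) + (45/59)·log₂(45/59)]
  = 0.49244 + 0.29806 = 0.7905 bits

Marginal of Y (column sums):
  P(Y=0) = 0 + 18/59 = 18/59
  P(Y=1) = 12/59 + 18/59 = 30/59
  P(Y=2) = 2/59 + 9/59 = 11/59
H(X|Y) = Σ_y P(y)·H(X|Y=y):
  Y=0: P(Y=0) = 18/59, P(X|Y=0) = (0, 1) → H(X|Y=0) = 0.00000
  Y=1: P(Y=1) = 30/59, P(X|Y=1) = (2/5, 3/5) → H(X|Y=1) = 0.97095
  Y=2: P(Y=2) = 11/59, P(X|Y=2) = (2/11, 9/11) → H(X|Y=2) = 0.68404
H(X|Y) = (18/59)·0.00000 + (30/59)·0.97095 + (11/59)·0.68404 = 0.6212 bits

I(X;Y) = H(X) - H(X|Y) = 0.7905 - 0.6212 = 0.1693 bits

Cross-check via I(X;Y) = H(X) + H(Y) - H(X,Y): computing H(Y) from the column sums and H(X,Y) from the 6 cells in the same way gives H(Y) = 1.4705 bits and H(X,Y) = 2.0917 bits, so
I(X;Y) = 0.7905 + 1.4705 - 2.0917 = 0.1693 bits ✓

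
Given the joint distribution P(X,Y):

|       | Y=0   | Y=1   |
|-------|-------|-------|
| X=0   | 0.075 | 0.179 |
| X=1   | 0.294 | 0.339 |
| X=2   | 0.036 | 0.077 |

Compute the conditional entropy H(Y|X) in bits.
0.9551 bits

H(Y|X) = H(X,Y) - H(X)

H(X,Y) = -Σ_{x,y} P(x,y) log₂ P(x,y). Per-cell terms -P(x,y)·log₂P(x,y):
  X=0: 0.28027, 0.44427
  X=1: 0.51924, 0.52906
  X=2: 0.17265, 0.28482
Sum of the 6 terms: H(X,Y) = 2.2303 bits

Marginal of X (row sums):
  P(X=0) = 0.075 + 0.179 = 0.254
  P(X=1) = 0.294 + 0.339 = 0.633
  P(X=2) = 0.036 + 0.077 = 0.113
H(X) = -[0.254·log₂(0.254) + 0.633·log₂(0.633) + 0.113·log₂(0.113)]
  = 0.50218 + 0.41760 + 0.35545 = 1.2752 bits

H(Y|X) = H(X,Y) - H(X) = 2.2303 - 1.2752 = 0.9551 bits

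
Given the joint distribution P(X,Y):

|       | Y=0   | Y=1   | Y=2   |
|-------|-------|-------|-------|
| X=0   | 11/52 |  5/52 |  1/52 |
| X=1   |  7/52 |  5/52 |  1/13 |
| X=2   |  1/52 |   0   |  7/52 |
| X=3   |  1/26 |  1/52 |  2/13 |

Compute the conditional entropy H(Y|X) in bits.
1.1724 bits

H(Y|X) = H(X,Y) - H(X)

H(X,Y) = -Σ_{x,y} P(x,y) log₂ P(x,y). Per-cell terms -P(x,y)·log₂P(x,y):
  X=0: 0.47406, 0.32486, 0.10962
  X=1: 0.38945, 0.32486, 0.28465
  X=2: 0.10962, 0.00000, 0.38945
  X=3: 0.18079, 0.10962, 0.41545
  (cells with P = 0 contribute 0)
Sum of the 12 terms: H(X,Y) = 3.1124 bits

Marginal of X (row sums):
  P(X=0) = 11/52 + 5/52 + 1/52 = 17/52
  P(X=1) = 7/52 + 5/52 + 1/13 = 4/13
  P(X=2) = 1/52 + 0 + 7/52 = 2/13
  P(X=3) = 1/26 + 1/52 + 2/13 = 11/52
H(X) = -[(17/52)·log₂(17/52) + (4/13)·log₂(4/13) + (2/13)·log₂(2/13) + (11/52)·log₂(11/52)]
  = 0.52732 + 0.52321 + 0.41545 + 0.47406 = 1.9400 bits

H(Y|X) = H(X,Y) - H(X) = 3.1124 - 1.9400 = 1.1724 bits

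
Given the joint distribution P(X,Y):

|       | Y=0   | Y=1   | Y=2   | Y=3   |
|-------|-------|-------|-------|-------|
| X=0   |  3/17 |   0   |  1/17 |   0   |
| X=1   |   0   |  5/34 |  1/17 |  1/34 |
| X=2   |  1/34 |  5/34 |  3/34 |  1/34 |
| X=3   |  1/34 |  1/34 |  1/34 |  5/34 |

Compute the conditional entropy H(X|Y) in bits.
1.3709 bits

H(X|Y) = H(X,Y) - H(Y)

H(X,Y) = -Σ_{x,y} P(x,y) log₂ P(x,y). Per-cell terms -P(x,y)·log₂P(x,y):
  X=0: 0.44162, 0.00000, 0.24044, 0.00000
  X=1: 0.00000, 0.40670, 0.24044, 0.14963
  X=2: 0.14963, 0.40670, 0.30904, 0.14963
  X=3: 0.14963, 0.14963, 0.14963, 0.40670
  (cells with P = 0 contribute 0)
Sum of the 16 terms: H(X,Y) = 3.3494 bits

Marginal of Y (column sums):
  P(Y=0) = 3/17 + 0 + 1/34 + 1/34 = 4/17
  P(Y=1) = 0 + 5/34 + 5/34 + 1/34 = 11/34
  P(Y=2) = 1/17 + 1/17 + 3/34 + 1/34 = 4/17
  P(Y=3) = 0 + 1/34 + 1/34 + 5/34 = 7/34
H(Y) = -[(4/17)·log₂(4/17) + (11/34)·log₂(11/34) + (4/17)·log₂(4/17) + (7/34)·log₂(7/34)]
  = 0.49117 + 0.52672 + 0.49117 + 0.46943 = 1.9785 bits

H(X|Y) = H(X,Y) - H(Y) = 3.3494 - 1.9785 = 1.3709 bits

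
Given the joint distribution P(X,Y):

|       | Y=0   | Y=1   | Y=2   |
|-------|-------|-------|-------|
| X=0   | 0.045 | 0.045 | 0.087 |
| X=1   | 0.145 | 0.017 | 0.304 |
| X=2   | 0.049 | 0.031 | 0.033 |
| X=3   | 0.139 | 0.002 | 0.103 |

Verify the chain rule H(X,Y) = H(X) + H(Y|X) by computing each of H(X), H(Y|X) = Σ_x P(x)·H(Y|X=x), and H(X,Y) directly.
H(X) = 1.8075 bits, H(Y|X) = 1.2101 bits, H(X,Y) = 3.0176 bits

Marginal of X (row sums):
  P(X=0) = 0.045 + 0.045 + 0.087 = 0.177
  P(X=1) = 0.145 + 0.017 + 0.304 = 0.466
  P(X=2) = 0.049 + 0.031 + 0.033 = 0.113
  P(X=3) = 0.139 + 0.002 + 0.103 = 0.244
H(X) = -[0.177·log₂(0.177) + 0.466·log₂(0.466) + 0.113·log₂(0.113) + 0.244·log₂(0.244)]
  = 0.44218 + 0.51334 + 0.35545 + 0.49655 = 1.8075 bits

H(Y|X) = Σ_x P(x)·H(Y|X=x):
  X=0: P(X=0) = 0.177, P(Y|X=0) = (15/59, 15/59, 29/59) → H(Y|X=0) = 1.50827
  X=1: P(X=1) = 0.466, P(Y|X=1) = (145/466, 17/466, 152/233) → H(Y|X=1) = 1.10036
  X=2: P(X=2) = 0.113, P(Y|X=2) = (49/113, 31/113, 33/113) → H(Y|X=2) = 1.55322
  X=3: P(X=3) = 0.244, P(Y|X=3) = (139/244, 1/122, 103/244) → H(Y|X=3) = 1.04450
H(Y|X) = 0.177·1.50827 + 0.466·1.10036 + 0.113·1.55322 + 0.244·1.04450 = 1.2101 bits

H(X,Y) = -Σ_{x,y} P(x,y) log₂ P(x,y). Per-cell terms -P(x,y)·log₂P(x,y):
  X=0: 0.20133, 0.20133, 0.30649
  X=1: 0.40395, 0.09993, 0.52223
  X=2: 0.21320, 0.15536, 0.16241
  X=3: 0.39571, 0.01793, 0.33777
Sum of the 12 terms: H(X,Y) = 3.0176 bits

Chain rule check:
  H(X) + H(Y|X) = 1.8075 + 1.2101 = 3.0176 bits
  H(X,Y) = 3.0176 bits
✓ Chain rule verified.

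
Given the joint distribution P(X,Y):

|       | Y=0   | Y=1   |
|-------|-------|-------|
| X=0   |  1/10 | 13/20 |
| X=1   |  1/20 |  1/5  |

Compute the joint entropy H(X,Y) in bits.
1.4166 bits

H(X,Y) = -Σ_{x,y} P(x,y) log₂ P(x,y). Per-cell terms -P(x,y)·log₂P(x,y):
  X=0: 0.332193, 0.403967
  X=1: 0.216096, 0.464386
Sum of the 4 terms: H(X,Y) = 1.4166 bits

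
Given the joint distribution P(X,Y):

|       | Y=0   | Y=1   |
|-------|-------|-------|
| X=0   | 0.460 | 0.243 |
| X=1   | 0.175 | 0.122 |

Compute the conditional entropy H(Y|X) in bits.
0.9440 bits

H(Y|X) = H(X,Y) - H(X)

H(X,Y) = -Σ_{x,y} P(x,y) log₂ P(x,y). Per-cell terms -P(x,y)·log₂P(x,y):
  X=0: 0.51534, 0.49596
  X=1: 0.44005, 0.37028
Sum of the 4 terms: H(X,Y) = 1.8216 bits

Marginal of X (row sums):
  P(X=0) = 0.460 + 0.243 = 0.703
  P(X=1) = 0.175 + 0.122 = 0.297
H(X) = -[0.703·log₂(0.703) + 0.297·log₂(0.297)]
  = 0.35741 + 0.52019 = 0.8776 bits

H(Y|X) = H(X,Y) - H(X) = 1.8216 - 0.8776 = 0.9440 bits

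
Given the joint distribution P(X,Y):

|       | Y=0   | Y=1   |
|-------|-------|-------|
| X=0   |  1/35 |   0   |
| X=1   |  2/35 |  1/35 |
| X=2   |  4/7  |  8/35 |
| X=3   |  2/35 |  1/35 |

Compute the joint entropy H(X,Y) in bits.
1.8596 bits

H(X,Y) = -Σ_{x,y} P(x,y) log₂ P(x,y). Per-cell terms -P(x,y)·log₂P(x,y):
  X=0: 0.14655, 0.00000
  X=1: 0.23596, 0.14655
  X=2: 0.46135, 0.48669
  X=3: 0.23596, 0.14655
  (cells with P = 0 contribute 0)
Sum of the 8 terms: H(X,Y) = 1.8596 bits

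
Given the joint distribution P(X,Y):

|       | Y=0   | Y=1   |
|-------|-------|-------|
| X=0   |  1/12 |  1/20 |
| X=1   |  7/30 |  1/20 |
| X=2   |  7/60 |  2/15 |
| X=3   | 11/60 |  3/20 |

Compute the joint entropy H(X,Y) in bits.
2.8293 bits

H(X,Y) = -Σ_{x,y} P(x,y) log₂ P(x,y). Per-cell terms -P(x,y)·log₂P(x,y):
  X=0: 0.29875, 0.21610
  X=1: 0.48989, 0.21610
  X=2: 0.36161, 0.38759
  X=3: 0.44870, 0.41054
Sum of the 8 terms: H(X,Y) = 2.8293 bits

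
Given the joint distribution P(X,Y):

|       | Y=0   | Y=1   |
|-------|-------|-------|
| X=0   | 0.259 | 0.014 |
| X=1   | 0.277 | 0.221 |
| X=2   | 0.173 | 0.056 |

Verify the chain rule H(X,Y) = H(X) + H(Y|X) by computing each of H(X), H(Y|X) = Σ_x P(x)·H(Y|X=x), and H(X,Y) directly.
H(X) = 1.4992 bits, H(Y|X) = 0.7569 bits, H(X,Y) = 2.2561 bits

Marginal of X (row sums):
  P(X=0) = 0.259 + 0.014 = 0.273
  P(X=1) = 0.277 + 0.221 = 0.498
  P(X=2) = 0.173 + 0.056 = 0.229
H(X) = -[0.273·log₂(0.273) + 0.498·log₂(0.498) + 0.229·log₂(0.229)]
  = 0.5113 + 0.5009 + 0.4870 = 1.4992 bits

H(Y|X) = Σ_x P(x)·H(Y|X=x):
  X=0: P(X=0) = 0.273, P(Y|X=0) = (37/39, 2/39) → H(Y|X=0) = 0.2918
  X=1: P(X=1) = 0.498, P(Y|X=1) = (277/498, 221/498) → H(Y|X=1) = 0.9909
  X=2: P(X=2) = 0.229, P(Y|X=2) = (173/229, 56/229) → H(Y|X=2) = 0.8025
H(Y|X) = 0.273·0.2918 + 0.498·0.9909 + 0.229·0.8025 = 0.7569 bits

H(X,Y) = -Σ_{x,y} P(x,y) log₂ P(x,y). Per-cell terms -P(x,y)·log₂P(x,y):
  X=0: 0.5048, 0.0862
  X=1: 0.5130, 0.4813
  X=2: 0.4379, 0.2329
Sum of the 6 terms: H(X,Y) = 2.2561 bits

Chain rule check:
  H(X) + H(Y|X) = 1.4992 + 0.7569 = 2.2561 bits
  H(X,Y) = 2.2561 bits
✓ Chain rule verified.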